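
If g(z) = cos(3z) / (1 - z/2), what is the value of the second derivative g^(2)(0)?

Expand each factor separately, then convolve coefficients.
The coefficient of z^2 in the expansion is -17/4, so g′′(0) = 2! * (-17/4) = -17/2.

-17/2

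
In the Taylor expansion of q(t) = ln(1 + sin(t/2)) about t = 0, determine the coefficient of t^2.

Let u equal the inner series; expand the outer function in u and truncate.
q(0) = 0
q′(0) = 1/2
q′′(0) = -1/4
Then c_k = q^(k)(0)/k! gives each Taylor coefficient.

-1/8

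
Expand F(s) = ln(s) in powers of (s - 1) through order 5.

Apply the Taylor formula c_k = f^(k)(a)/k!.
F(1) = 0
F′(1) = 1
F′′(1) = -1
F′′′(1) = 2
F^(4)(1) = -6
F^(5)(1) = 24
Then c_k = F^(k)(1)/k! gives each Taylor coefficient.

(s - 1)^5/5 - (s - 1)^4/4 + (s - 1)^3/3 - (s - 1)^2/2 + (s - 1)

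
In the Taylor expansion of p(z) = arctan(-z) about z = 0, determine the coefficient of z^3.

p(0) = 0
p′(0) = -1
p′′(0) = 0
p′′′(0) = 2

1/3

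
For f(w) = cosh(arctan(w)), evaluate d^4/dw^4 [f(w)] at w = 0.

Compose series: expand the inner function first, then feed it into the outer expansion.
The coefficient of w^4 in the expansion is -7/24, so f^(4)(0) = 4! * (-7/24) = -7.

-7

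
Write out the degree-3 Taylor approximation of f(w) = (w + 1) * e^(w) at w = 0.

Multiply each power in the prefactor through the base expansion.
f(0) = 1
f′(0) = 2
f′′(0) = 3
f′′′(0) = 4
The Taylor polynomial is Σ f^(k)(0)/k! · w^k.

2*w^3/3 + 3*w^2/2 + 2*w + 1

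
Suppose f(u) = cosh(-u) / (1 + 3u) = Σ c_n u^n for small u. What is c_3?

-57/2

Multiply the two series term by term and collect like powers.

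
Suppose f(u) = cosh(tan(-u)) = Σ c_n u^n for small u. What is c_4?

3/8

Plug the Maclaurin series of the inner function into that of the outer and collect terms.
[u^0] = 1;  [u^1] = 0;  [u^2] = 1/2;  [u^3] = 0;  [u^4] = 3/8.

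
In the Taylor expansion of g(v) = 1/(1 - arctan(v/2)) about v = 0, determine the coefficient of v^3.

Substitute the inner expansion into the outer series and collect powers.
So c_3 = g′′′(0)/3! = 1/12.

1/12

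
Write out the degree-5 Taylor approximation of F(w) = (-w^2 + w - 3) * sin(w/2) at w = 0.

Distribute the polynomial across the series and collect like powers.
[w^0] = 0;  [w^1] = -3/2;  [w^2] = 1/2;  [w^3] = -7/16;  [w^4] = -1/48;  [w^5] = 77/3840.

77*w^5/3840 - w^4/48 - 7*w^3/16 + w^2/2 - 3*w/2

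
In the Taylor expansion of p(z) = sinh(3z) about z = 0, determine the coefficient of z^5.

Use the known series and substitute for the argument.
[z^0] = 0;  [z^1] = 3;  [z^2] = 0;  [z^3] = 9/2;  [z^4] = 0;  [z^5] = 81/40.
So c_5 = p^(5)(0)/5! = 81/40.

81/40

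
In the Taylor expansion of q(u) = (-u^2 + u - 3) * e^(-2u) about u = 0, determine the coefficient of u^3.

8

Shift and add copies of the series according to the polynomial's terms.
q(0) = -3
q′(0) = 7
q′′(0) = -18
q′′′(0) = 48
So c_3 = q′′′(0)/3! = 8.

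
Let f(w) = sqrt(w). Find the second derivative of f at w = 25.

From the series, [(w - 25)^2] f = -1/1000; multiply by 2! = 2 to get -1/500.

-1/500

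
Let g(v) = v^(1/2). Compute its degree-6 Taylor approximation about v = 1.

-21*(v - 1)^6/1024 + 7*(v - 1)^5/256 - 5*(v - 1)^4/128 + (v - 1)^3/16 - (v - 1)^2/8 + (v - 1)/2 + 1

Differentiate repeatedly and evaluate at the center.
g(1) = 1
g′(1) = 1/2
g′′(1) = -1/4
g′′′(1) = 3/8
g^(4)(1) = -15/16
g^(5)(1) = 105/32
g^(6)(1) = -945/64
Then c_k = g^(k)(1)/k! gives each Taylor coefficient.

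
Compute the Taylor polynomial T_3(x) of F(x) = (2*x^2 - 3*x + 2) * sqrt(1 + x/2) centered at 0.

39*x^3/64 + 19*x^2/16 - 5*x/2 + 2

Multiply each power in the prefactor through the base expansion.
F(0) = 2
F′(0) = -5/2
F′′(0) = 19/8
F′′′(0) = 117/32
Dividing each by k! gives the coefficients c_0, ..., c_3.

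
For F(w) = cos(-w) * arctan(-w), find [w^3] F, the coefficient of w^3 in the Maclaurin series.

5/6

Write out both Maclaurin series and multiply, keeping only the needed powers.
F(0) = 0
F′(0) = -1
F′′(0) = 0
F′′′(0) = 5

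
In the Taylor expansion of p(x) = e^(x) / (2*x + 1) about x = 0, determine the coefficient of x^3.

Use 1/(1 - r) = Σ r^k on the denominator, then take the Cauchy product.
p(0) = 1
p′(0) = -1
p′′(0) = 5
p′′′(0) = -29

-29/6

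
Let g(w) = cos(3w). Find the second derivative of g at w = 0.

-9

From the series, [w^2] g = -9/2; multiply by 2! = 2 to get -9.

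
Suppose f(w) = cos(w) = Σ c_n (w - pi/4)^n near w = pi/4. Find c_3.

sqrt(2)/12

Differentiate repeatedly and evaluate at the center.
f(pi/4) = sqrt(2)/2
f′(pi/4) = -sqrt(2)/2
f′′(pi/4) = -sqrt(2)/2
f′′′(pi/4) = sqrt(2)/2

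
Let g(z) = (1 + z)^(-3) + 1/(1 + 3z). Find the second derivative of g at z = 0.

Add the two expansions coefficient-wise.
The coefficient of z^2 in the expansion is 15, so g′′(0) = 2! * (15) = 30.

30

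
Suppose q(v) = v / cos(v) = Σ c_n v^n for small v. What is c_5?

Divide the numerator series by the denominator series (power-series long division).

5/24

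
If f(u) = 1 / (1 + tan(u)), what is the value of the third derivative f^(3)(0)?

Expand as Σ (-1)^k u^k with u equal to the inner function's series.
From the series, [u^3] f = -4/3; multiply by 3! = 6 to get -8.

-8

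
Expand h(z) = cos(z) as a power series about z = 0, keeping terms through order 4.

h(0) = 1
h′(0) = 0
h′′(0) = -1
h′′′(0) = 0
h^(4)(0) = 1
The Taylor polynomial is Σ h^(k)(0)/k! · z^k.

z^4/24 - z^2/2 + 1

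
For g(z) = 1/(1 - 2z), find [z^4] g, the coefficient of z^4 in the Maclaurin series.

16

[z^0] = 1;  [z^1] = 2;  [z^2] = 4;  [z^3] = 8;  [z^4] = 16.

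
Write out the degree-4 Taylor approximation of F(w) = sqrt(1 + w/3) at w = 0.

-5*w^4/10368 + w^3/432 - w^2/72 + w/6 + 1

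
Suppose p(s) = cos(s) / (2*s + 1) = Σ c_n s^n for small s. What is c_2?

Multiply the numerator's expansion by the denominator's geometric series.
p(0) = 1
p′(0) = -2
p′′(0) = 7
Dividing each by k! gives the coefficients c_0, ..., c_2.

7/2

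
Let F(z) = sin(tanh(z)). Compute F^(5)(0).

Substitute the inner expansion into the outer series and collect powers.
From the series, [z^5] F = 37/120; multiply by 5! = 120 to get 37.

37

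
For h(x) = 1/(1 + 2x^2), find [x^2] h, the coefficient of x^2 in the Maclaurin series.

-2

Apply the Taylor formula c_k = f^(k)(a)/k!.
h(0) = 1
h′(0) = 0
h′′(0) = -4
So c_2 = h′′(0)/2! = -2.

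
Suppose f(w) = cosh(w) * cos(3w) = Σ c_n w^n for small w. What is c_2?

-4

Write out both Maclaurin series and multiply, keeping only the needed powers.
f(0) = 1
f′(0) = 0
f′′(0) = -8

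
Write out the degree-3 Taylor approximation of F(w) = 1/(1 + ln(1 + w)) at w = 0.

-7*w^3/3 + 3*w^2/2 - w + 1

Compose series: expand the inner function first, then feed it into the outer expansion.
F(0) = 1
F′(0) = -1
F′′(0) = 3
F′′′(0) = -14
Then c_k = F^(k)(0)/k! gives each Taylor coefficient.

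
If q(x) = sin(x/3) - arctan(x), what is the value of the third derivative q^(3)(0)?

53/27

Expand each term separately and add.
The coefficient of x^3 in the expansion is 53/162, so q′′′(0) = 3! * (53/162) = 53/27.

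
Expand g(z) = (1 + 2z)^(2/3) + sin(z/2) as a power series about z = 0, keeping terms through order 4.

-112*z^4/243 + 485*z^3/1296 - 4*z^2/9 + 11*z/6 + 1

Combine the two series term by term.
[z^0] = 1;  [z^1] = 11/6;  [z^2] = -4/9;  [z^3] = 485/1296;  [z^4] = -112/243.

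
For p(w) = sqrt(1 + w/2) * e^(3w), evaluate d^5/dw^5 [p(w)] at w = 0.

Take the Cauchy product of the two expansions.
The coefficient of w^5 in the expansion is 112919/40960, so p^(5)(0) = 5! * (112919/40960) = 338757/1024.

338757/1024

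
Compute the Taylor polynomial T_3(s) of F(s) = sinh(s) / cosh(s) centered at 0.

Invert the denominator's series and multiply.
[s^0] = 0;  [s^1] = 1;  [s^2] = 0;  [s^3] = -1/3.

-s^3/3 + s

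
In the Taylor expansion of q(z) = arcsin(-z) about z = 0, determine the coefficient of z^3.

-1/6

Compute the successive derivatives at the expansion point and divide by k!.
q(0) = 0
q′(0) = -1
q′′(0) = 0
q′′′(0) = -1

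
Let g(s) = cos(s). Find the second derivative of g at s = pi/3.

-1/2

Use the known series and substitute for the argument.
The coefficient of (s - pi/3)^2 in the expansion is -1/4, so g′′(pi/3) = 2! * (-1/4) = -1/2.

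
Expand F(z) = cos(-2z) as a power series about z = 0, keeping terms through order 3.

1 - 2*z^2

Apply the Taylor formula c_k = f^(k)(a)/k!.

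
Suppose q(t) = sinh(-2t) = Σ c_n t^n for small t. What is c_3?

-4/3

Use the known series and substitute for the argument.
So c_3 = q′′′(0)/3! = -4/3.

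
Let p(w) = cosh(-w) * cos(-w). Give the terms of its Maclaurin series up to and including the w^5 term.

1 - w^4/6

Take the Cauchy product of the two expansions.
p(0) = 1
p′(0) = 0
p′′(0) = 0
p′′′(0) = 0
p^(4)(0) = -4
p^(5)(0) = 0
Dividing each by k! gives the coefficients c_0, ..., c_5.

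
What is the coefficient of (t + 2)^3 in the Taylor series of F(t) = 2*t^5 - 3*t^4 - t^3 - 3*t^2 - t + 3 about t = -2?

103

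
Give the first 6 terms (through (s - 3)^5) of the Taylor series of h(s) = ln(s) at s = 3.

(s - 3)^5/1215 - (s - 3)^4/324 + (s - 3)^3/81 - (s - 3)^2/18 + (s - 3)/3 + ln(3)

h(3) = ln(3)
h′(3) = 1/3
h′′(3) = -1/9
h′′′(3) = 2/27
h^(4)(3) = -2/27
h^(5)(3) = 8/81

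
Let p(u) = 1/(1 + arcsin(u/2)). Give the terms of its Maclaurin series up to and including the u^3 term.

-7*u^3/48 + u^2/4 - u/2 + 1

Plug the Maclaurin series of the inner function into that of the outer and collect terms.
[u^0] = 1;  [u^1] = -1/2;  [u^2] = 1/4;  [u^3] = -7/48.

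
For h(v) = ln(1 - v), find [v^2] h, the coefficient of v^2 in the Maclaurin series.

[v^0] = 0;  [v^1] = -1;  [v^2] = -1/2.

-1/2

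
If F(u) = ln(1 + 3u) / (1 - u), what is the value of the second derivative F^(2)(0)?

Take the Cauchy product of the two expansions.
From the series, [u^2] F = -3/2; multiply by 2! = 2 to get -3.

-3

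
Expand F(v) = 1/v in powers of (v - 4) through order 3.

-(v - 4)^3/256 + (v - 4)^2/64 - (v - 4)/16 + 1/4

Compute the successive derivatives at the expansion point and divide by k!.
F(4) = 1/4
F′(4) = -1/16
F′′(4) = 1/32
F′′′(4) = -3/128
Dividing each by k! gives the coefficients c_0, ..., c_3.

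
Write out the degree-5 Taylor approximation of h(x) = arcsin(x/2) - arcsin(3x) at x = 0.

Add the two expansions coefficient-wise.
h(0) = 0
h′(0) = -5/2
h′′(0) = 0
h′′′(0) = -215/8
h^(4)(0) = 0
h^(5)(0) = -69975/32

-4665*x^5/256 - 215*x^3/48 - 5*x/2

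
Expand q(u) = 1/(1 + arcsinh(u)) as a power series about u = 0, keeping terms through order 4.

Compose series: expand the inner function first, then feed it into the outer expansion.
q(0) = 1
q′(0) = -1
q′′(0) = 2
q′′′(0) = -5
q^(4)(0) = 16

2*u^4/3 - 5*u^3/6 + u^2 - u + 1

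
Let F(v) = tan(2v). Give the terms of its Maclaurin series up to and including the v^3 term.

8*v^3/3 + 2*v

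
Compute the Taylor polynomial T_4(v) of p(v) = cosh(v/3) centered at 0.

[v^0] = 1;  [v^1] = 0;  [v^2] = 1/18;  [v^3] = 0;  [v^4] = 1/1944.

v^4/1944 + v^2/18 + 1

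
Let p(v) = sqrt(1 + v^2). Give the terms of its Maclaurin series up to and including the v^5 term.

Compute the successive derivatives at the expansion point and divide by k!.
p(0) = 1
p′(0) = 0
p′′(0) = 1
p′′′(0) = 0
p^(4)(0) = -3
p^(5)(0) = 0
Dividing each by k! gives the coefficients c_0, ..., c_5.

-v^4/8 + v^2/2 + 1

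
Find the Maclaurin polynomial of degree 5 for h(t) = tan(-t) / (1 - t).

-22*t^5/15 - 4*t^4/3 - 4*t^3/3 - t^2 - t

Take the Cauchy product of the two expansions.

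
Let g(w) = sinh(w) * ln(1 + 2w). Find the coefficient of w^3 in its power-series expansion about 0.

-2

Write out both Maclaurin series and multiply, keeping only the needed powers.
g(0) = 0
g′(0) = 0
g′′(0) = 4
g′′′(0) = -12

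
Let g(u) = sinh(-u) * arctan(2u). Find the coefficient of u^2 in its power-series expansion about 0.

Multiply the two series term by term and collect like powers.
[u^0] = 0;  [u^1] = 0;  [u^2] = -2.
So c_2 = g′′(0)/2! = -2.

-2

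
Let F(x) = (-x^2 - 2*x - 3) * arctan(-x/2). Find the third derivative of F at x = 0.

Shift and add copies of the series according to the polynomial's terms.
The coefficient of x^3 in the expansion is 3/8, so F′′′(0) = 3! * (3/8) = 9/4.

9/4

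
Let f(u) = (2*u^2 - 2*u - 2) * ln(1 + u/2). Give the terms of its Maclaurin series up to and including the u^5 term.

49*u^5/480 - 29*u^4/96 + 7*u^3/6 - 3*u^2/4 - u

Distribute the polynomial across the series and collect like powers.
[u^0] = 0;  [u^1] = -1;  [u^2] = -3/4;  [u^3] = 7/6;  [u^4] = -29/96;  [u^5] = 49/480.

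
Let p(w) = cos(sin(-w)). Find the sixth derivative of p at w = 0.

Let u equal the inner series; expand the outer function in u and truncate.
From the series, [w^6] p = -37/720; multiply by 6! = 720 to get -37.

-37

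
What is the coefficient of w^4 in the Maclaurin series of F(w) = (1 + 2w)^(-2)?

80

F(0) = 1
F′(0) = -4
F′′(0) = 24
F′′′(0) = -192
F^(4)(0) = 1920
So c_4 = F^(4)(0)/4! = 80.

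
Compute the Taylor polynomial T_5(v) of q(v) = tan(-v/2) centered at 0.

-v^5/240 - v^3/24 - v/2

Differentiate repeatedly and evaluate at the center.
[v^0] = 0;  [v^1] = -1/2;  [v^2] = 0;  [v^3] = -1/24;  [v^4] = 0;  [v^5] = -1/240.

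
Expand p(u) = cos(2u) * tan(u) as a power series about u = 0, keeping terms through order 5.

2*u^5/15 - 5*u^3/3 + u

Take the Cauchy product of the two expansions.
p(0) = 0
p′(0) = 1
p′′(0) = 0
p′′′(0) = -10
p^(4)(0) = 0
p^(5)(0) = 16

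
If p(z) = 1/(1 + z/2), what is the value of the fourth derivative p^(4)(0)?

3/2

Differentiate repeatedly and evaluate at the center.
The coefficient of z^4 in the expansion is 1/16, so p^(4)(0) = 4! * (1/16) = 3/2.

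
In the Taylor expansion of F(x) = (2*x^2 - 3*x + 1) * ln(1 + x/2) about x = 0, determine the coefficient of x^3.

17/12

Multiply each power in the prefactor through the base expansion.
F(0) = 0
F′(0) = 1/2
F′′(0) = -13/4
F′′′(0) = 17/2
So c_3 = F′′′(0)/3! = 17/12.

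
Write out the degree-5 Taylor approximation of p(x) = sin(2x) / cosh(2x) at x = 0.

48*x^5/5 - 16*x^3/3 + 2*x

Write the quotient as an unknown series and match coefficients against numerator = denominator · series.
p(0) = 0
p′(0) = 2
p′′(0) = 0
p′′′(0) = -32
p^(4)(0) = 0
p^(5)(0) = 1152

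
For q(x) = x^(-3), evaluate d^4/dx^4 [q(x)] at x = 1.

360

From the series, [(x - 1)^4] q = 15; multiply by 4! = 24 to get 360.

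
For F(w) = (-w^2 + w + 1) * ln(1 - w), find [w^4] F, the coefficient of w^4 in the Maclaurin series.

Distribute the polynomial across the series and collect like powers.
F(0) = 0
F′(0) = -1
F′′(0) = -3
F′′′(0) = 1
F^(4)(0) = -2
So c_4 = F^(4)(0)/4! = -1/12.

-1/12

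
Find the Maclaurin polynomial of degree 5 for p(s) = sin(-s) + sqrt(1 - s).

Add the two expansions coefficient-wise.
p(0) = 1
p′(0) = -3/2
p′′(0) = -1/4
p′′′(0) = 5/8
p^(4)(0) = -15/16
p^(5)(0) = -137/32

-3*2^(79/148)*3^(26/111)*5^(199/222)*7^(22/111)*s^5/980 - 5*s^4/128 + 5*s^3/48 - s^2/8 - 3*s/2 + 1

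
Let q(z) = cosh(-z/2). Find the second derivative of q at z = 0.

The coefficient of z^2 in the expansion is 1/8, so q′′(0) = 2! * (1/8) = 1/4.

1/4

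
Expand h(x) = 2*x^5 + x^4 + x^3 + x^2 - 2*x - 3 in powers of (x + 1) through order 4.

Differentiate repeatedly and evaluate at the center.
h(-1) = -2
h′(-1) = 5
h′′(-1) = -32
h′′′(-1) = 102
h^(4)(-1) = -216

-9*(x + 1)^4 + 17*(x + 1)^3 - 16*(x + 1)^2 + 5*(x + 1) - 2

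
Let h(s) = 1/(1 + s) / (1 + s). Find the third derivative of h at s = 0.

Expand each factor separately, then convolve coefficients.
From the series, [s^3] h = -4; multiply by 3! = 6 to get -24.

-24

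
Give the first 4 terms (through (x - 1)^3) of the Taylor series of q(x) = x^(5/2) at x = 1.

5*(x - 1)^3/16 + 15*(x - 1)^2/8 + 5*(x - 1)/2 + 1

[(x - 1)^0] = 1;  [(x - 1)^1] = 5/2;  [(x - 1)^2] = 15/8;  [(x - 1)^3] = 5/16.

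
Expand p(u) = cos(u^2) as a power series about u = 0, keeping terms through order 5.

1 - u^4/2

Compute the successive derivatives at the expansion point and divide by k!.
p(0) = 1
p′(0) = 0
p′′(0) = 0
p′′′(0) = 0
p^(4)(0) = -12
p^(5)(0) = 0
The Taylor polynomial is Σ p^(k)(0)/k! · u^k.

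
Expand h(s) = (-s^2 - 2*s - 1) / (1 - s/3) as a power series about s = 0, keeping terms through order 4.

-16*s^4/81 - 16*s^3/27 - 16*s^2/9 - 7*s/3 - 1

Shift and add copies of the series according to the polynomial's terms.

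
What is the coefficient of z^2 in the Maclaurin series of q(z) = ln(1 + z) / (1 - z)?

1/2

Multiply the two series term by term and collect like powers.
So c_2 = q′′(0)/2! = 1/2.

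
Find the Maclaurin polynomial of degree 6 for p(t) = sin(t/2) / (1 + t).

Write out both Maclaurin series and multiply, keeping only the needed powers.
p(0) = 0
p′(0) = 1/2
p′′(0) = -1
p′′′(0) = 23/8
p^(4)(0) = -23/2
p^(5)(0) = 1841/32
p^(6)(0) = -5523/16
Then c_k = p^(k)(0)/k! gives each Taylor coefficient.

-1841*t^6/3840 + 1841*t^5/3840 - 23*t^4/48 + 23*t^3/48 - t^2/2 + t/2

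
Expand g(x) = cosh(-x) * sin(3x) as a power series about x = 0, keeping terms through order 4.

-3*x^3 + 3*x

Expand each factor separately, then convolve coefficients.
g(0) = 0
g′(0) = 3
g′′(0) = 0
g′′′(0) = -18
g^(4)(0) = 0
Then c_k = g^(k)(0)/k! gives each Taylor coefficient.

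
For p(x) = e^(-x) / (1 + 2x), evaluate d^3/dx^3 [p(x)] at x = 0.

Expand each factor separately, then convolve coefficients.
From the series, [x^3] p = -79/6; multiply by 3! = 6 to get -79.

-79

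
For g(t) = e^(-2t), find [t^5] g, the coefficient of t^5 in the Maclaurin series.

-4/15

Differentiate repeatedly and evaluate at the center.
g(0) = 1
g′(0) = -2
g′′(0) = 4
g′′′(0) = -8
g^(4)(0) = 16
g^(5)(0) = -32
So c_5 = g^(5)(0)/5! = -4/15.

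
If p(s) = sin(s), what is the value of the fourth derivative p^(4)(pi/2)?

From the series, [(s - pi/2)^4] p = 1/24; multiply by 4! = 24 to get 1.

1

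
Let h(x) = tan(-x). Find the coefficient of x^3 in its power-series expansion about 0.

Apply the Taylor formula c_k = f^(k)(a)/k!.
h(0) = 0
h′(0) = -1
h′′(0) = 0
h′′′(0) = -2

-1/3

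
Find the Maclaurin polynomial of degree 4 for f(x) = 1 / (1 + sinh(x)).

4*x^4/3 - 7*x^3/6 + x^2 - x + 1

Write 1/(1+u) = 1 - u + u^2 - u^3 + ... and substitute the series for u.
f(0) = 1
f′(0) = -1
f′′(0) = 2
f′′′(0) = -7
f^(4)(0) = 32
The Taylor polynomial is Σ f^(k)(0)/k! · x^k.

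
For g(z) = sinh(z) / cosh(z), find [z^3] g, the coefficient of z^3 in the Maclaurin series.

-1/3

Write the quotient as an unknown series and match coefficients against numerator = denominator · series.
[z^0] = 0;  [z^1] = 1;  [z^2] = 0;  [z^3] = -1/3.
So c_3 = g′′′(0)/3! = -1/3.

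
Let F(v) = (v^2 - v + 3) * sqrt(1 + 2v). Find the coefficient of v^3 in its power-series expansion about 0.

3

Distribute the polynomial across the series and collect like powers.
[v^0] = 3;  [v^1] = 2;  [v^2] = -3/2;  [v^3] = 3.
So c_3 = F′′′(0)/3! = 3.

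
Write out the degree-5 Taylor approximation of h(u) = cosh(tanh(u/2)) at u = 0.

Substitute the inner expansion into the outer series and collect powers.

-7*u^4/384 + u^2/8 + 1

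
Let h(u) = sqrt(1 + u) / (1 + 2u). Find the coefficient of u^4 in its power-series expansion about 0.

Expand each factor separately, then convolve coefficients.
h(0) = 1
h′(0) = -3/2
h′′(0) = 23/4
h′′′(0) = -273/8
h^(4)(0) = 4353/16
So c_4 = h^(4)(0)/4! = 1451/128.

1451/128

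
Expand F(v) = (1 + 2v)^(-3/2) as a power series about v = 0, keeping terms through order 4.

F(0) = 1
F′(0) = -3
F′′(0) = 15
F′′′(0) = -105
F^(4)(0) = 945

315*v^4/8 - 35*v^3/2 + 15*v^2/2 - 3*v + 1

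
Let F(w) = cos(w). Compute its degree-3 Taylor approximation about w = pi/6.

F(pi/6) = sqrt(3)/2
F′(pi/6) = -1/2
F′′(pi/6) = -sqrt(3)/2
F′′′(pi/6) = 1/2
Then c_k = F^(k)(pi/6)/k! gives each Taylor coefficient.

(w - pi/6)^3/12 - sqrt(3)*(w - pi/6)^2/4 - (w - pi/6)/2 + sqrt(3)/2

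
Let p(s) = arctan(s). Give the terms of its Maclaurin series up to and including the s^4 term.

p(0) = 0
p′(0) = 1
p′′(0) = 0
p′′′(0) = -2
p^(4)(0) = 0
The Taylor polynomial is Σ p^(k)(0)/k! · s^k.

-s^3/3 + s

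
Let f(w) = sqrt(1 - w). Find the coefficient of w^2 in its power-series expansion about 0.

-1/8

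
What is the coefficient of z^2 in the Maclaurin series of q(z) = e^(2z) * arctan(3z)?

6

Multiply the two series term by term and collect like powers.
q(0) = 0
q′(0) = 3
q′′(0) = 12
Then c_k = q^(k)(0)/k! gives each Taylor coefficient.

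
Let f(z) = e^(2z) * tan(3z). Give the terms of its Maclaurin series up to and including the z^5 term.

Take the Cauchy product of the two expansions.
[z^0] = 0;  [z^1] = 3;  [z^2] = 6;  [z^3] = 15;  [z^4] = 22;  [z^5] = 262/5.

262*z^5/5 + 22*z^4 + 15*z^3 + 6*z^2 + 3*z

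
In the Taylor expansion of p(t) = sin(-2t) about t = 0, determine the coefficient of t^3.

4/3

Differentiate repeatedly and evaluate at the center.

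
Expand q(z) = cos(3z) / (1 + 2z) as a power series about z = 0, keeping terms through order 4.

11*z^4/8 + z^3 - z^2/2 - 2*z + 1

Expand each factor separately, then convolve coefficients.
[z^0] = 1;  [z^1] = -2;  [z^2] = -1/2;  [z^3] = 1;  [z^4] = 11/8.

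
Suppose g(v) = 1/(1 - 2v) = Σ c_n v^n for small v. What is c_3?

Compute the successive derivatives at the expansion point and divide by k!.
g(0) = 1
g′(0) = 2
g′′(0) = 8
g′′′(0) = 48
The Taylor polynomial is Σ g^(k)(0)/k! · v^k.

8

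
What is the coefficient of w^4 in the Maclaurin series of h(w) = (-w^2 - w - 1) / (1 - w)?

-3

Shift and add copies of the series according to the polynomial's terms.
h(0) = -1
h′(0) = -2
h′′(0) = -6
h′′′(0) = -18
h^(4)(0) = -72
The Taylor polynomial is Σ h^(k)(0)/k! · w^k.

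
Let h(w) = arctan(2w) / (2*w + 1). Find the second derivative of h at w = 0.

-8

Use 1/(1 - r) = Σ r^k on the denominator, then take the Cauchy product.
From the series, [w^2] h = -4; multiply by 2! = 2 to get -8.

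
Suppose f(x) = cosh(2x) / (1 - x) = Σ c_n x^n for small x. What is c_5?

Write out both Maclaurin series and multiply, keeping only the needed powers.
[x^0] = 1;  [x^1] = 1;  [x^2] = 3;  [x^3] = 3;  [x^4] = 11/3;  [x^5] = 11/3.

11/3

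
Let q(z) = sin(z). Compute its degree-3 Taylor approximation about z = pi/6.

q(pi/6) = 1/2
q′(pi/6) = sqrt(3)/2
q′′(pi/6) = -1/2
q′′′(pi/6) = -sqrt(3)/2

-sqrt(3)*(z - pi/6)^3/12 - (z - pi/6)^2/4 + sqrt(3)*(z - pi/6)/2 + 1/2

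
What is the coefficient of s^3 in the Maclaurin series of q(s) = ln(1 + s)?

1/3

q(0) = 0
q′(0) = 1
q′′(0) = -1
q′′′(0) = 2
So c_3 = q′′′(0)/3! = 1/3.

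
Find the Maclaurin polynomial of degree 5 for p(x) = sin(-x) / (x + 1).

Multiply the numerator's expansion by the denominator's geometric series.

-101*x^5/120 + 5*x^4/6 - 5*x^3/6 + x^2 - x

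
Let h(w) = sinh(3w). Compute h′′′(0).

From the series, [w^3] h = 9/2; multiply by 3! = 6 to get 27.

27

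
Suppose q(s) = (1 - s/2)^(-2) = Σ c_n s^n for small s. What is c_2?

c_2 = q′′(0)/2! = 3/4.

3/4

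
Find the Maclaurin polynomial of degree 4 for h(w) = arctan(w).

h(0) = 0
h′(0) = 1
h′′(0) = 0
h′′′(0) = -2
h^(4)(0) = 0

-w^3/3 + w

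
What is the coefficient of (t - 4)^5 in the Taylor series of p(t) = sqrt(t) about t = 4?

Use the known series and substitute for the argument.
[(t - 4)^0] = 2;  [(t - 4)^1] = 1/4;  [(t - 4)^2] = -1/64;  [(t - 4)^3] = 1/512;  [(t - 4)^4] = -5/16384;  [(t - 4)^5] = 7/131072.

7/131072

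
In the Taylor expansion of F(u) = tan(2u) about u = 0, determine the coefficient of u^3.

F(0) = 0
F′(0) = 2
F′′(0) = 0
F′′′(0) = 16
So c_3 = F′′′(0)/3! = 8/3.

8/3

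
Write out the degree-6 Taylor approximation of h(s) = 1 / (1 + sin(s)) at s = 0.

17*s^6/45 - 61*s^5/120 + 2*s^4/3 - 5*s^3/6 + s^2 - s + 1

Expand as Σ (-1)^k u^k with u equal to the inner function's series.
h(0) = 1
h′(0) = -1
h′′(0) = 2
h′′′(0) = -5
h^(4)(0) = 16
h^(5)(0) = -61
h^(6)(0) = 272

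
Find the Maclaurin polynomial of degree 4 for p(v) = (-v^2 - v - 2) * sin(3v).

9*v^4/2 + 6*v^3 - 3*v^2 - 6*v

Multiply each power in the prefactor through the base expansion.
[v^0] = 0;  [v^1] = -6;  [v^2] = -3;  [v^3] = 6;  [v^4] = 9/2.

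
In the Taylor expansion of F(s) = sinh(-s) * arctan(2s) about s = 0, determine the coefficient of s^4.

7/3

Take the Cauchy product of the two expansions.
So c_4 = F^(4)(0)/4! = 7/3.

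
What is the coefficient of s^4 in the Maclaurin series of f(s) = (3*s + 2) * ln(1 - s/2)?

Distribute the polynomial across the series and collect like powers.
[s^0] = 0;  [s^1] = -1;  [s^2] = -7/4;  [s^3] = -11/24;  [s^4] = -5/32.
So c_4 = f^(4)(0)/4! = -5/32.

-5/32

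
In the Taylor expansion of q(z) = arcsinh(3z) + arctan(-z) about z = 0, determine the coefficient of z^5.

721/40

Combine the two series term by term.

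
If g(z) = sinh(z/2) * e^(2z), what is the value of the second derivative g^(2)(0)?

Multiply the two series term by term and collect like powers.
The coefficient of z^2 in the expansion is 1, so g′′(0) = 2! * (1) = 2.

2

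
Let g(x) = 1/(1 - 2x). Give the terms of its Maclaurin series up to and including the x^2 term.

4*x^2 + 2*x + 1

g(0) = 1
g′(0) = 2
g′′(0) = 8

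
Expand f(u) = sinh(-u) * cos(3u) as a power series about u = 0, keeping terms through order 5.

Multiply the two series term by term and collect like powers.
f(0) = 0
f′(0) = -1
f′′(0) = 0
f′′′(0) = 26
f^(4)(0) = 0
f^(5)(0) = -316
The Taylor polynomial is Σ f^(k)(0)/k! · u^k.

-79*u^5/30 + 13*u^3/3 - u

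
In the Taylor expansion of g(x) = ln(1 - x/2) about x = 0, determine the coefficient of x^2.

-1/8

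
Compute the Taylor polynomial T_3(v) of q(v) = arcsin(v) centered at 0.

v^3/6 + v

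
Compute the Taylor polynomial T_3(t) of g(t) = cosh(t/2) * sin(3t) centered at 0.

-33*t^3/8 + 3*t

Multiply the two series term by term and collect like powers.
g(0) = 0
g′(0) = 3
g′′(0) = 0
g′′′(0) = -99/4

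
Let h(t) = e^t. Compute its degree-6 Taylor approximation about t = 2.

h(2) = e^(2)
h′(2) = e^(2)
h′′(2) = e^(2)
h′′′(2) = e^(2)
h^(4)(2) = e^(2)
h^(5)(2) = e^(2)
h^(6)(2) = e^(2)

(t - 2)^6*e^(2)/720 + (t - 2)^5*e^(2)/120 + (t - 2)^4*e^(2)/24 + (t - 2)^3*e^(2)/6 + (t - 2)^2*e^(2)/2 + (t - 2)*e^(2) + e^(2)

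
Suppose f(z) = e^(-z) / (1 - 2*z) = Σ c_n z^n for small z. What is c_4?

Expand 1/(denominator) as a geometric series and multiply by the numerator's series.
[z^0] = 1;  [z^1] = 1;  [z^2] = 5/2;  [z^3] = 29/6;  [z^4] = 233/24.

233/24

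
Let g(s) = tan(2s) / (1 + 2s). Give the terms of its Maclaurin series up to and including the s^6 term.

Multiply the two series term by term and collect like powers.
g(0) = 0
g′(0) = 2
g′′(0) = -8
g′′′(0) = 64
g^(4)(0) = -512
g^(5)(0) = 5632
g^(6)(0) = -67584
Then c_k = g^(k)(0)/k! gives each Taylor coefficient.

-1408*s^6/15 + 704*s^5/15 - 64*s^4/3 + 32*s^3/3 - 4*s^2 + 2*s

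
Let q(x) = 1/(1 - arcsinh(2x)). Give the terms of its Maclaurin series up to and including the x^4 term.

32*x^4/3 + 20*x^3/3 + 4*x^2 + 2*x + 1

Plug the Maclaurin series of the inner function into that of the outer and collect terms.
q(0) = 1
q′(0) = 2
q′′(0) = 8
q′′′(0) = 40
q^(4)(0) = 256
Dividing each by k! gives the coefficients c_0, ..., c_4.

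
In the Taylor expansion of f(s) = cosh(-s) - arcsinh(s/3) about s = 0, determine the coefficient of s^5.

Add the two expansions coefficient-wise.
f(0) = 1
f′(0) = -1/3
f′′(0) = 1
f′′′(0) = 1/27
f^(4)(0) = 1
f^(5)(0) = -1/27
So c_5 = f^(5)(0)/5! = -1/3240.

-1/3240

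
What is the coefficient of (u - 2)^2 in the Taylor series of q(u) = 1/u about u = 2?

1/8

Apply the Taylor formula c_k = f^(k)(a)/k!.
q(2) = 1/2
q′(2) = -1/4
q′′(2) = 1/4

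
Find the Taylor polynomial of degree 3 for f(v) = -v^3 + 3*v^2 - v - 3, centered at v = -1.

-(v + 1)^3 + 6*(v + 1)^2 - 10*(v + 1) + 2

f(-1) = 2
f′(-1) = -10
f′′(-1) = 12
f′′′(-1) = -6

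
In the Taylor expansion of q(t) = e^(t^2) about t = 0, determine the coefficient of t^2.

1

Differentiate repeatedly and evaluate at the center.
So c_2 = q′′(0)/2! = 1.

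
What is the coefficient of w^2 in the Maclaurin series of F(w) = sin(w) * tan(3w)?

3

Expand each factor separately, then convolve coefficients.
So c_2 = F′′(0)/2! = 3.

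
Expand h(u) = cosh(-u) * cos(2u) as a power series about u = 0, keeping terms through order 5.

Take the Cauchy product of the two expansions.
h(0) = 1
h′(0) = 0
h′′(0) = -3
h′′′(0) = 0
h^(4)(0) = -7
h^(5)(0) = 0

-7*u^4/24 - 3*u^2/2 + 1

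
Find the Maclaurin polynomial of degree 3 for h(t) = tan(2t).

8*t^3/3 + 2*t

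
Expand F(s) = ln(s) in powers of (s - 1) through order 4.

F(1) = 0
F′(1) = 1
F′′(1) = -1
F′′′(1) = 2
F^(4)(1) = -6
Dividing each by k! gives the coefficients c_0, ..., c_4.

-(s - 1)^4/4 + (s - 1)^3/3 - (s - 1)^2/2 + (s - 1)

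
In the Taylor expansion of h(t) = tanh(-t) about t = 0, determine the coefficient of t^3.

[t^0] = 0;  [t^1] = -1;  [t^2] = 0;  [t^3] = 1/3.
So c_3 = h′′′(0)/3! = 1/3.

1/3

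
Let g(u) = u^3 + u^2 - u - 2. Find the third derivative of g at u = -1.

The coefficient of (u + 1)^3 in the expansion is 1, so g′′′(-1) = 3! * (1) = 6.

6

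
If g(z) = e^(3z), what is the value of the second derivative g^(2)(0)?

9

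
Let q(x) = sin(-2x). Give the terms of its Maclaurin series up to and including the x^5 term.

Apply the Taylor formula c_k = f^(k)(a)/k!.
q(0) = 0
q′(0) = -2
q′′(0) = 0
q′′′(0) = 8
q^(4)(0) = 0
q^(5)(0) = -32

-4*x^5/15 + 4*x^3/3 - 2*x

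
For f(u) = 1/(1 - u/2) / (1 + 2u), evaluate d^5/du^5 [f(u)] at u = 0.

-12285/4

Multiply the two series term by term and collect like powers.
From the series, [u^5] f = -819/32; multiply by 5! = 120 to get -12285/4.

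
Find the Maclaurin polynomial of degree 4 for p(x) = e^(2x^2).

[x^0] = 1;  [x^1] = 0;  [x^2] = 2;  [x^3] = 0;  [x^4] = 2.

2*x^4 + 2*x^2 + 1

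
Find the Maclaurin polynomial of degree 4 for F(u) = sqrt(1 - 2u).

-5*u^4/8 - u^3/2 - u^2/2 - u + 1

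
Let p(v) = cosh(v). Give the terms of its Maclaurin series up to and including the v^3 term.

v^2/2 + 1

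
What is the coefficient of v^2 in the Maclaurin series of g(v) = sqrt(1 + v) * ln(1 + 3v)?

-3

Take the Cauchy product of the two expansions.
[v^0] = 0;  [v^1] = 3;  [v^2] = -3.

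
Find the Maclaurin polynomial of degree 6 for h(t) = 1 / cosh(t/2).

-61*t^6/46080 + 5*t^4/384 - t^2/8 + 1

Invert the denominator's series and multiply.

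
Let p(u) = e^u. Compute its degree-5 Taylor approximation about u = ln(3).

p(ln(3)) = 3
p′(ln(3)) = 3
p′′(ln(3)) = 3
p′′′(ln(3)) = 3
p^(4)(ln(3)) = 3
p^(5)(ln(3)) = 3
Dividing each by k! gives the coefficients c_0, ..., c_5.

(u - ln(3))^5/40 + (u - ln(3))^4/8 + (u - ln(3))^3/2 + 3*(u - ln(3))^2/2 + 3*(u - ln(3)) + 3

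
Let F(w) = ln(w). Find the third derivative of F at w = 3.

The coefficient of (w - 3)^3 in the expansion is 1/81, so F′′′(3) = 3! * (1/81) = 2/27.

2/27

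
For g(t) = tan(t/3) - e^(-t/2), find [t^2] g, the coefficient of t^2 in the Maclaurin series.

Expand each term separately and add.
So c_2 = g′′(0)/2! = -1/8.

-1/8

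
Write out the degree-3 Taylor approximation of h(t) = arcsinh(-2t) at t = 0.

4*t^3/3 - 2*t

Apply the Taylor formula c_k = f^(k)(a)/k!.
h(0) = 0
h′(0) = -2
h′′(0) = 0
h′′′(0) = 8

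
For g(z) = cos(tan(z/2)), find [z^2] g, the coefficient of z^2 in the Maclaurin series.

-1/8

Plug the Maclaurin series of the inner function into that of the outer and collect terms.
[z^0] = 1;  [z^1] = 0;  [z^2] = -1/8.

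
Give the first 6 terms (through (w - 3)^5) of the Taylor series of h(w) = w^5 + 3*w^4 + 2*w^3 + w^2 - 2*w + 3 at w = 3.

(w - 3)^5 + 18*(w - 3)^4 + 128*(w - 3)^3 + 451*(w - 3)^2 + 787*(w - 3) + 546

Apply the Taylor formula c_k = f^(k)(a)/k!.
h(3) = 546
h′(3) = 787
h′′(3) = 902
h′′′(3) = 768
h^(4)(3) = 432
h^(5)(3) = 120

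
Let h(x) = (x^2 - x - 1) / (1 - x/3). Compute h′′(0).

Distribute the polynomial across the series and collect like powers.
The coefficient of x^2 in the expansion is 5/9, so h′′(0) = 2! * (5/9) = 10/9.

10/9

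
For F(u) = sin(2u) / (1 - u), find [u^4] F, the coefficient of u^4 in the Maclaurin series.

Multiply the two series term by term and collect like powers.
F(0) = 0
F′(0) = 2
F′′(0) = 4
F′′′(0) = 4
F^(4)(0) = 16
So c_4 = F^(4)(0)/4! = 2/3.

2/3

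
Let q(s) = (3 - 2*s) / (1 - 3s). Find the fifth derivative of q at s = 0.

68040

Multiply each power in the prefactor through the base expansion.
From the series, [s^5] q = 567; multiply by 5! = 120 to get 68040.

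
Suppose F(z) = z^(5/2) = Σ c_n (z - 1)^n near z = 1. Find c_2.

c_2 = F′′(1)/2! = 15/8.

15/8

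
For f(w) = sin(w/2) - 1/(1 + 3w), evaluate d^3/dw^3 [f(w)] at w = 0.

1295/8

Combine the two series term by term.
The coefficient of w^3 in the expansion is 1295/48, so f′′′(0) = 3! * (1295/48) = 1295/8.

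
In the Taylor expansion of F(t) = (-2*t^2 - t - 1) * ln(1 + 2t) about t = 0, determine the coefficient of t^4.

Multiply each power in the prefactor through the base expansion.
F(0) = 0
F′(0) = -2
F′′(0) = 0
F′′′(0) = -28
F^(4)(0) = 128
Dividing each by k! gives the coefficients c_0, ..., c_4.

16/3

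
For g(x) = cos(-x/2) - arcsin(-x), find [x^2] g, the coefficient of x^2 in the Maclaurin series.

-1/8

Combine the two series term by term.
So c_2 = g′′(0)/2! = -1/8.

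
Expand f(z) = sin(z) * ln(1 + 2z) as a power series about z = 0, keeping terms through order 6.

215*z^6/36 - 11*z^5/3 + 7*z^4/3 - 2*z^3 + 2*z^2

Take the Cauchy product of the two expansions.
f(0) = 0
f′(0) = 0
f′′(0) = 4
f′′′(0) = -12
f^(4)(0) = 56
f^(5)(0) = -440
f^(6)(0) = 4300
Dividing each by k! gives the coefficients c_0, ..., c_6.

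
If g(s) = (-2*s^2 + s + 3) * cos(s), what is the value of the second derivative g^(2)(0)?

Shift and add copies of the series according to the polynomial's terms.
From the series, [s^2] g = -7/2; multiply by 2! = 2 to get -7.

-7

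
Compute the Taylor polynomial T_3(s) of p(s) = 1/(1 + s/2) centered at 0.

-s^3/8 + s^2/4 - s/2 + 1

Differentiate repeatedly and evaluate at the center.
p(0) = 1
p′(0) = -1/2
p′′(0) = 1/2
p′′′(0) = -3/4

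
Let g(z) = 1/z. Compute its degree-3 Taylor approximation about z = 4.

-(z - 4)^3/256 + (z - 4)^2/64 - (z - 4)/16 + 1/4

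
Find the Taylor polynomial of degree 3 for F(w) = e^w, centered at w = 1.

e*(w - 1)^3/6 + e*(w - 1)^2/2 + e*(w - 1) + e

[(w - 1)^0] = e;  [(w - 1)^1] = e;  [(w - 1)^2] = e/2;  [(w - 1)^3] = e/6.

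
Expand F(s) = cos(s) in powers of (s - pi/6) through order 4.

F(pi/6) = sqrt(3)/2
F′(pi/6) = -1/2
F′′(pi/6) = -sqrt(3)/2
F′′′(pi/6) = 1/2
F^(4)(pi/6) = sqrt(3)/2
Then c_k = F^(k)(pi/6)/k! gives each Taylor coefficient.

sqrt(3)*(s - pi/6)^4/48 + (s - pi/6)^3/12 - sqrt(3)*(s - pi/6)^2/4 - (s - pi/6)/2 + sqrt(3)/2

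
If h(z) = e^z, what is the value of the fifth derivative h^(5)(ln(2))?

Apply the Taylor formula c_k = f^(k)(a)/k!.
The coefficient of (z - ln(2))^5 in the expansion is 1/60, so h^(5)(ln(2)) = 5! * (1/60) = 2.

2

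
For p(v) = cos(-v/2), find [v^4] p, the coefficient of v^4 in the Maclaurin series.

1/384

[v^0] = 1;  [v^1] = 0;  [v^2] = -1/8;  [v^3] = 0;  [v^4] = 1/384.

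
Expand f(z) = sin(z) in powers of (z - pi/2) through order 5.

(z - pi/2)^4/24 - (z - pi/2)^2/2 + 1

Differentiate repeatedly and evaluate at the center.
f(pi/2) = 1
f′(pi/2) = 0
f′′(pi/2) = -1
f′′′(pi/2) = 0
f^(4)(pi/2) = 1
f^(5)(pi/2) = 0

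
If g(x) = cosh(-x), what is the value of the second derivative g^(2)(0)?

1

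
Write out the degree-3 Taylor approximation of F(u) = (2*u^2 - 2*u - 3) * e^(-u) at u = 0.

-5*u^3/2 + 5*u^2/2 + u - 3

Distribute the polynomial across the series and collect like powers.
F(0) = -3
F′(0) = 1
F′′(0) = 5
F′′′(0) = -15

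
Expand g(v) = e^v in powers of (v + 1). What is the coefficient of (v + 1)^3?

e^(-1)/6

g(-1) = e^(-1)
g′(-1) = e^(-1)
g′′(-1) = e^(-1)
g′′′(-1) = e^(-1)
Dividing each by k! gives the coefficients c_0, ..., c_3.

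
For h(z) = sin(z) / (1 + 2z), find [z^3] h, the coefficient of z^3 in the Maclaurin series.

Write out both Maclaurin series and multiply, keeping only the needed powers.
[z^0] = 0;  [z^1] = 1;  [z^2] = -2;  [z^3] = 23/6.
So c_3 = h′′′(0)/3! = 23/6.

23/6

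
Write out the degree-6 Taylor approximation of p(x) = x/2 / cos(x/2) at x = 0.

Invert the denominator's series and multiply.
p(0) = 0
p′(0) = 1/2
p′′(0) = 0
p′′′(0) = 3/8
p^(4)(0) = 0
p^(5)(0) = 25/32
p^(6)(0) = 0

5*x^5/768 + x^3/16 + x/2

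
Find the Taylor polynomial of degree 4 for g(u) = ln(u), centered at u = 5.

-(u - 5)^4/2500 + (u - 5)^3/375 - (u - 5)^2/50 + (u - 5)/5 + ln(5)

Apply the Taylor formula c_k = f^(k)(a)/k!.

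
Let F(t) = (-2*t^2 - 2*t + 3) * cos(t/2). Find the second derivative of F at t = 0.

-19/4

Multiply each power in the prefactor through the base expansion.
From the series, [t^2] F = -19/8; multiply by 2! = 2 to get -19/4.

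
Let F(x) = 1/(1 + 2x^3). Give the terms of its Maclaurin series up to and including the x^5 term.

Apply the Taylor formula c_k = f^(k)(a)/k!.
F(0) = 1
F′(0) = 0
F′′(0) = 0
F′′′(0) = -12
F^(4)(0) = 0
F^(5)(0) = 0

1 - 2*x^3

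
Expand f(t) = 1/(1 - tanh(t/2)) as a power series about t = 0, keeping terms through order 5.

t^5/240 + t^4/48 + t^3/12 + t^2/4 + t/2 + 1

Let u equal the inner series; expand the outer function in u and truncate.
[t^0] = 1;  [t^1] = 1/2;  [t^2] = 1/4;  [t^3] = 1/12;  [t^4] = 1/48;  [t^5] = 1/240.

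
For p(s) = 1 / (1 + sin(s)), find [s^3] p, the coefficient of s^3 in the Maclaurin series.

Write 1/(1+u) = 1 - u + u^2 - u^3 + ... and substitute the series for u.
p(0) = 1
p′(0) = -1
p′′(0) = 2
p′′′(0) = -5

-5/6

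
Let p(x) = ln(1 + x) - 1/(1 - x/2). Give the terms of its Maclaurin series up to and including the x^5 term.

Expand each term separately and add.
p(0) = -1
p′(0) = 1/2
p′′(0) = -3/2
p′′′(0) = 5/4
p^(4)(0) = -15/2
p^(5)(0) = 81/4
Then c_k = p^(k)(0)/k! gives each Taylor coefficient.

27*x^5/160 - 5*x^4/16 + 5*x^3/24 - 3*x^2/4 + x/2 - 1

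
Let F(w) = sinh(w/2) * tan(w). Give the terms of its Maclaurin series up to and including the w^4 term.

Write out both Maclaurin series and multiply, keeping only the needed powers.
F(0) = 0
F′(0) = 0
F′′(0) = 1
F′′′(0) = 0
F^(4)(0) = 9/2

3*w^4/16 + w^2/2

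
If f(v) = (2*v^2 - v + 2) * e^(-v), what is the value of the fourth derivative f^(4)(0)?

30

Multiply each power in the prefactor through the base expansion.
From the series, [v^4] f = 5/4; multiply by 4! = 24 to get 30.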